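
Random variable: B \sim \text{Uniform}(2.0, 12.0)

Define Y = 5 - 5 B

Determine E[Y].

For Y = -5B + 5:
E[Y] = -5 * E[B] + 5
E[B] = (2 + 12)/2 = 7
E[Y] = -5 * 7 + 5 = -30

-30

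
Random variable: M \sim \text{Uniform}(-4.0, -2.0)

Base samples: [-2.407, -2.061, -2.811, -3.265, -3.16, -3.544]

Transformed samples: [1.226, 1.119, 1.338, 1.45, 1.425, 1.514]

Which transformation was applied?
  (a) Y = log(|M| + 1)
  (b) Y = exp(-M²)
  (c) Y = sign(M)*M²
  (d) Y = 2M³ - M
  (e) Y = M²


Checking option (a) Y = log(|M| + 1):
  M = -2.407 -> Y = 1.226 ✓
  M = -2.061 -> Y = 1.119 ✓
  M = -2.811 -> Y = 1.338 ✓
All samples match this transformation.

(a) log(|M| + 1)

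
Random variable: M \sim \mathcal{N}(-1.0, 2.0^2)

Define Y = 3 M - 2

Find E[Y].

For Y = 3M - 2:
E[Y] = 3 * E[M] - 2
E[M] = -1.0 = -1
E[Y] = 3 * (-1) - 2 = -5

-5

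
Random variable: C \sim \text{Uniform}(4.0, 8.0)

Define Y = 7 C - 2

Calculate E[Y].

For Y = 7C - 2:
E[Y] = 7 * E[C] - 2
E[C] = (4 + 8)/2 = 6
E[Y] = 7 * 6 - 2 = 40

40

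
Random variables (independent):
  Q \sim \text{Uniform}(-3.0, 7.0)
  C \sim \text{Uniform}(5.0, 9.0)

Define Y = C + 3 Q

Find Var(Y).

For independent RVs: Var(aX + bY) = a²Var(X) + b²Var(Y)
Var(Q) = 8.3333333
Var(C) = 1.3333333
Var(Y) = 3²*8.3333333 + 1²*1.3333333
= 9*8.3333333 + 1*1.3333333 = 76.333333

76.333333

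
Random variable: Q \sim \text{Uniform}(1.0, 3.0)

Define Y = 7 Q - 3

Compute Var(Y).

For Y = aQ + b: Var(Y) = a² * Var(Q)
Var(Q) = (3 - 1)^2/12 = 0.33333333
Var(Y) = 7² * 0.33333333 = 49 * 0.33333333 = 16.333333

16.333333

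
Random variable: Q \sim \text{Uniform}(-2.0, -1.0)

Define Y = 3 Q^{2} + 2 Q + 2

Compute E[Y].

E[Y] = 3*E[Q²] + 2*E[Q] + 2
E[Q] = -1.5
E[Q²] = Var(Q) + (E[Q])² = 0.083333333 + 2.25 = 2.3333333
E[Y] = 3*2.3333333 + 2*(-1.5) + 2 = 6

6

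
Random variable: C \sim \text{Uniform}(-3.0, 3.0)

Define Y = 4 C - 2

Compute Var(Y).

For Y = aC + b: Var(Y) = a² * Var(C)
Var(C) = (3 + 3)^2/12 = 3
Var(Y) = 4² * 3 = 16 * 3 = 48

48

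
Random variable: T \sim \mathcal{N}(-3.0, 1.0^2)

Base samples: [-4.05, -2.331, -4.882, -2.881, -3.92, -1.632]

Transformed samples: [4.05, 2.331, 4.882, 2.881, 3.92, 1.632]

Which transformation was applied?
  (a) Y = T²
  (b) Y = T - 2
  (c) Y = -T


Checking option (c) Y = -T:
  T = -4.05 -> Y = 4.05 ✓
  T = -2.331 -> Y = 2.331 ✓
  T = -4.882 -> Y = 4.882 ✓
All samples match this transformation.

(c) -T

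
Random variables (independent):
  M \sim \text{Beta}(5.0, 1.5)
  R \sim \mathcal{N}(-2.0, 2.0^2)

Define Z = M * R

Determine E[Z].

For independent RVs: E[XY] = E[X]*E[Y]
E[M] = 0.76923077
E[R] = -2
E[Z] = 0.76923077 * (-2) = -1.5384615

-1.5384615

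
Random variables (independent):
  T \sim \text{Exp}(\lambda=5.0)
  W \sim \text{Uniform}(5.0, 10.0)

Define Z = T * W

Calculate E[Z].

For independent RVs: E[XY] = E[X]*E[Y]
E[T] = 0.2
E[W] = 7.5
E[Z] = 0.2 * 7.5 = 1.5

1.5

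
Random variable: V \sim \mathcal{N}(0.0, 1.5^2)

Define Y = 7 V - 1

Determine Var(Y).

For Y = aV + b: Var(Y) = a² * Var(V)
Var(V) = 1.5^2 = 2.25
Var(Y) = 7² * 2.25 = 49 * 2.25 = 110.25

110.25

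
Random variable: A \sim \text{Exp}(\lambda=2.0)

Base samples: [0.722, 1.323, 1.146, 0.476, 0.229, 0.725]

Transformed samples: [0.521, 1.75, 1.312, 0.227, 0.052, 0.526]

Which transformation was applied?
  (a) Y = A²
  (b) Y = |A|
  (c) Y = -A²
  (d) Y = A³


Checking option (a) Y = A²:
  A = 0.722 -> Y = 0.521 ✓
  A = 1.323 -> Y = 1.75 ✓
  A = 1.146 -> Y = 1.312 ✓
All samples match this transformation.

(a) A²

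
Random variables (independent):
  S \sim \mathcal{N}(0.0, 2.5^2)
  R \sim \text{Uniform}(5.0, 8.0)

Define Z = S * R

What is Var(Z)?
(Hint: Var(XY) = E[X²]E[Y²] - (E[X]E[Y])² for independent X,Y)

Var(XY) = E[X²]E[Y²] - (E[X]E[Y])²
E[S] = 0, Var(S) = 6.25
E[R] = 6.5, Var(R) = 0.75
E[S²] = 6.25 + 0² = 6.25
E[R²] = 0.75 + 6.5² = 43
Var(Z) = 6.25*43 - (0*6.5)²
= 268.75 - 0 = 268.75

268.75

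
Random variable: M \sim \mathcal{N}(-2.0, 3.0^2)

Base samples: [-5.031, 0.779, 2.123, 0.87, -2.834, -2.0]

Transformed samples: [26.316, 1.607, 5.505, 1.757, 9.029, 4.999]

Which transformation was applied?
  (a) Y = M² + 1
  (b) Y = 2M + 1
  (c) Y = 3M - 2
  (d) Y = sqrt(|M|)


Checking option (a) Y = M² + 1:
  M = -5.031 -> Y = 26.316 ✓
  M = 0.779 -> Y = 1.607 ✓
  M = 2.123 -> Y = 5.505 ✓
All samples match this transformation.

(a) M² + 1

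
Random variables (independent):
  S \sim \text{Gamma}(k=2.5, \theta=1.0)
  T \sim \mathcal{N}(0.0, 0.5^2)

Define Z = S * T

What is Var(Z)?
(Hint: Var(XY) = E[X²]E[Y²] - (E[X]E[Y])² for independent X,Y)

Var(XY) = E[X²]E[Y²] - (E[X]E[Y])²
E[S] = 2.5, Var(S) = 2.5
E[T] = 0, Var(T) = 0.25
E[S²] = 2.5 + 2.5² = 8.75
E[T²] = 0.25 + 0² = 0.25
Var(Z) = 8.75*0.25 - (2.5*0)²
= 2.1875 - 0 = 2.1875

2.1875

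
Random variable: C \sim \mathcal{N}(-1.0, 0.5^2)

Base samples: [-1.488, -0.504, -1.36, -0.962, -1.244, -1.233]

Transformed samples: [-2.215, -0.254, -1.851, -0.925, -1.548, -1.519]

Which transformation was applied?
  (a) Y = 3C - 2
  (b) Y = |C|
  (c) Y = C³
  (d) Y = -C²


Checking option (d) Y = -C²:
  C = -1.488 -> Y = -2.215 ✓
  C = -0.504 -> Y = -0.254 ✓
  C = -1.36 -> Y = -1.851 ✓
All samples match this transformation.

(d) -C²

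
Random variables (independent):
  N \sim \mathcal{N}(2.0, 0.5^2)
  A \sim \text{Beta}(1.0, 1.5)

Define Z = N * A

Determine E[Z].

For independent RVs: E[XY] = E[X]*E[Y]
E[N] = 2
E[A] = 0.4
E[Z] = 2 * 0.4 = 0.8

0.8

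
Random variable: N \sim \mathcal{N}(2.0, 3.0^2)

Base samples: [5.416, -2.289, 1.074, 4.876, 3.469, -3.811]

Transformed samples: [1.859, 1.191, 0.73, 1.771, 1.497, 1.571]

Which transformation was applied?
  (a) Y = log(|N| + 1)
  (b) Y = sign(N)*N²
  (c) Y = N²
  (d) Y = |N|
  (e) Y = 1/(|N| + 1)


Checking option (a) Y = log(|N| + 1):
  N = 5.416 -> Y = 1.859 ✓
  N = -2.289 -> Y = 1.191 ✓
  N = 1.074 -> Y = 0.73 ✓
All samples match this transformation.

(a) log(|N| + 1)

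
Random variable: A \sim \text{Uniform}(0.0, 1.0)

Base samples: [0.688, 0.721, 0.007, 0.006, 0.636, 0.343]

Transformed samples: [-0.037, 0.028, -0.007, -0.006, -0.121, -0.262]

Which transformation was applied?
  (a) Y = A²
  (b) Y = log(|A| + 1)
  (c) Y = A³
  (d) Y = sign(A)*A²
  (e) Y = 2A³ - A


Checking option (e) Y = 2A³ - A:
  A = 0.688 -> Y = -0.037 ✓
  A = 0.721 -> Y = 0.028 ✓
  A = 0.007 -> Y = -0.007 ✓
All samples match this transformation.

(e) 2A³ - A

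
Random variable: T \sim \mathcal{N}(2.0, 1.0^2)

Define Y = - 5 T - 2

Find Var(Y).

For Y = aT + b: Var(Y) = a² * Var(T)
Var(T) = 1.0^2 = 1
Var(Y) = (-5)² * 1 = 25 * 1 = 25

25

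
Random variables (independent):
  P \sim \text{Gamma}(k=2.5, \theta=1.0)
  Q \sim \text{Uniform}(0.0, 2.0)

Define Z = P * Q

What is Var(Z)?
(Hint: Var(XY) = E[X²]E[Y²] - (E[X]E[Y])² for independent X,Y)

Var(XY) = E[X²]E[Y²] - (E[X]E[Y])²
E[P] = 2.5, Var(P) = 2.5
E[Q] = 1, Var(Q) = 0.33333333
E[P²] = 2.5 + 2.5² = 8.75
E[Q²] = 0.33333333 + 1² = 1.3333333
Var(Z) = 8.75*1.3333333 - (2.5*1)²
= 11.666667 - 6.25 = 5.4166667

5.4166667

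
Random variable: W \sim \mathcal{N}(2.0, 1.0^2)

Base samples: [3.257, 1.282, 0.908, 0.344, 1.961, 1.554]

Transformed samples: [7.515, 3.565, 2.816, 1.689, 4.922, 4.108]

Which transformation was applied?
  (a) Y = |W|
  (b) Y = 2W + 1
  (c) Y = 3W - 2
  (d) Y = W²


Checking option (b) Y = 2W + 1:
  W = 3.257 -> Y = 7.515 ✓
  W = 1.282 -> Y = 3.565 ✓
  W = 0.908 -> Y = 2.816 ✓
All samples match this transformation.

(b) 2W + 1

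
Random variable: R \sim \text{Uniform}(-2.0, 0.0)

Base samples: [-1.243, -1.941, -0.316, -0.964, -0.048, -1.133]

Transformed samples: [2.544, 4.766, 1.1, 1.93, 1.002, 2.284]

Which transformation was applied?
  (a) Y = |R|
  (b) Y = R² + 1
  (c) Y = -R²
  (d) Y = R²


Checking option (b) Y = R² + 1:
  R = -1.243 -> Y = 2.544 ✓
  R = -1.941 -> Y = 4.766 ✓
  R = -0.316 -> Y = 1.1 ✓
All samples match this transformation.

(b) R² + 1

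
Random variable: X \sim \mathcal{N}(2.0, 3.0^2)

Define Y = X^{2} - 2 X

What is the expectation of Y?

E[Y] = 1*E[X²] - 2*E[X]
E[X] = 2
E[X²] = Var(X) + (E[X])² = 9 + 4 = 13
E[Y] = 1*13 - 2*2 = 9

9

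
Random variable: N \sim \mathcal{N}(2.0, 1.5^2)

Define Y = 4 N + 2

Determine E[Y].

For Y = 4N + 2:
E[Y] = 4 * E[N] + 2
E[N] = 2.0 = 2
E[Y] = 4 * 2 + 2 = 10

10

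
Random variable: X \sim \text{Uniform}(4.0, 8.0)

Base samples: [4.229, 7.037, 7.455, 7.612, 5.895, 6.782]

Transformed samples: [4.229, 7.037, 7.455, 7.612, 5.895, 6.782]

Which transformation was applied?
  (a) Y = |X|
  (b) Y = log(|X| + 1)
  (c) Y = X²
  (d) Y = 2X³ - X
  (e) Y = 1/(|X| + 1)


Checking option (a) Y = |X|:
  X = 4.229 -> Y = 4.229 ✓
  X = 7.037 -> Y = 7.037 ✓
  X = 7.455 -> Y = 7.455 ✓
All samples match this transformation.

(a) |X|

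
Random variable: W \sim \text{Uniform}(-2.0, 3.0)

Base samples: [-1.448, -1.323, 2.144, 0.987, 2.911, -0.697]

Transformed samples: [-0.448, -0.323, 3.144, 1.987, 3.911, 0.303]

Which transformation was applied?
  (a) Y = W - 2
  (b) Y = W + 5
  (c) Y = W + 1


Checking option (c) Y = W + 1:
  W = -1.448 -> Y = -0.448 ✓
  W = -1.323 -> Y = -0.323 ✓
  W = 2.144 -> Y = 3.144 ✓
All samples match this transformation.

(c) W + 1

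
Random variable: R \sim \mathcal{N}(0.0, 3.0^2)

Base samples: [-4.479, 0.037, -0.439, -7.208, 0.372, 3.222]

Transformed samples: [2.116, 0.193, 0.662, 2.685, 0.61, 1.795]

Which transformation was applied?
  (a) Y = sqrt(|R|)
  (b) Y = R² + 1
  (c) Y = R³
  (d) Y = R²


Checking option (a) Y = sqrt(|R|):
  R = -4.479 -> Y = 2.116 ✓
  R = 0.037 -> Y = 0.193 ✓
  R = -0.439 -> Y = 0.662 ✓
All samples match this transformation.

(a) sqrt(|R|)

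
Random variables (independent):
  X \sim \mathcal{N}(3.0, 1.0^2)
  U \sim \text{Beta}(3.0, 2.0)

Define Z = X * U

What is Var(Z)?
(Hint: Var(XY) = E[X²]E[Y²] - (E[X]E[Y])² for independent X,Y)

Var(XY) = E[X²]E[Y²] - (E[X]E[Y])²
E[X] = 3, Var(X) = 1
E[U] = 0.6, Var(U) = 0.04
E[X²] = 1 + 3² = 10
E[U²] = 0.04 + 0.6² = 0.4
Var(Z) = 10*0.4 - (3*0.6)²
= 4 - 3.24 = 0.76

0.76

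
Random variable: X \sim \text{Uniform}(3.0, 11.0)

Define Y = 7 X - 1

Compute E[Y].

For Y = 7X - 1:
E[Y] = 7 * E[X] - 1
E[X] = (3 + 11)/2 = 7
E[Y] = 7 * 7 - 1 = 48

48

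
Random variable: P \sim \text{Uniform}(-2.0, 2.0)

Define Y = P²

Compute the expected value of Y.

E[P²] = Var(P) + (E[P])² = 1.3333333 + 0 = 1.3333333

1.3333333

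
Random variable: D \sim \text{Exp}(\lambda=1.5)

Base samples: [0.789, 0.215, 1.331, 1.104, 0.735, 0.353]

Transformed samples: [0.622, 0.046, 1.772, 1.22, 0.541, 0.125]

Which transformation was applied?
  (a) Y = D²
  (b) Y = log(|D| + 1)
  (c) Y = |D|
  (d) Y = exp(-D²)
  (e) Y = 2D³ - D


Checking option (a) Y = D²:
  D = 0.789 -> Y = 0.622 ✓
  D = 0.215 -> Y = 0.046 ✓
  D = 1.331 -> Y = 1.772 ✓
All samples match this transformation.

(a) D²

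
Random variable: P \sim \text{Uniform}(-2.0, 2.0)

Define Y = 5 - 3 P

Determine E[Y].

For Y = -3P + 5:
E[Y] = -3 * E[P] + 5
E[P] = (-2 + 2)/2 = 0
E[Y] = -3 * 0 + 5 = 5

5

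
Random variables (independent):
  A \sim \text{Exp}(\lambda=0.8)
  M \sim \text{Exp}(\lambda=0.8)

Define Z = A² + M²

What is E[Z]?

E[Z] = E[A²] + E[M²]
E[A²] = Var(A) + E[A]² = 1.5625 + 1.5625 = 3.125
E[M²] = Var(M) + E[M]² = 1.5625 + 1.5625 = 3.125
E[Z] = 3.125 + 3.125 = 6.25

6.25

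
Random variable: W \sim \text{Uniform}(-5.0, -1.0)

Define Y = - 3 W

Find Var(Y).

For Y = aW + b: Var(Y) = a² * Var(W)
Var(W) = (-1 + 5)^2/12 = 1.3333333
Var(Y) = (-3)² * 1.3333333 = 9 * 1.3333333 = 12

12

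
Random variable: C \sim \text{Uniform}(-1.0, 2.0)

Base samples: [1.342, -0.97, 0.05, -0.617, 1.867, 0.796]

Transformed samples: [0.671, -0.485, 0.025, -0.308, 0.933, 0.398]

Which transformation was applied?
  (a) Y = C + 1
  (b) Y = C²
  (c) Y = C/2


Checking option (c) Y = C/2:
  C = 1.342 -> Y = 0.671 ✓
  C = -0.97 -> Y = -0.485 ✓
  C = 0.05 -> Y = 0.025 ✓
All samples match this transformation.

(c) C/2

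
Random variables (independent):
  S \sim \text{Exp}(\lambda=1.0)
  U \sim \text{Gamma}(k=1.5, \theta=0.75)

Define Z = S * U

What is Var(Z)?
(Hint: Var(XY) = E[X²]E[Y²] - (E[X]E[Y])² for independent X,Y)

Var(XY) = E[X²]E[Y²] - (E[X]E[Y])²
E[S] = 1, Var(S) = 1
E[U] = 1.125, Var(U) = 0.84375
E[S²] = 1 + 1² = 2
E[U²] = 0.84375 + 1.125² = 2.109375
Var(Z) = 2*2.109375 - (1*1.125)²
= 4.21875 - 1.265625 = 2.953125

2.953125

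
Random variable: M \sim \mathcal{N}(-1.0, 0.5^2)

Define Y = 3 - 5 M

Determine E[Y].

For Y = -5M + 3:
E[Y] = -5 * E[M] + 3
E[M] = -1.0 = -1
E[Y] = -5 * (-1) + 3 = 8

8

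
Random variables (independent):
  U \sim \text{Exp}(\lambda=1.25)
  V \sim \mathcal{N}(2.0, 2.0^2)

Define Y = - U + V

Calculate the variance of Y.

For independent RVs: Var(aX + bY) = a²Var(X) + b²Var(Y)
Var(U) = 0.64
Var(V) = 4
Var(Y) = (-1)²*0.64 + 1²*4
= 1*0.64 + 1*4 = 4.64

4.64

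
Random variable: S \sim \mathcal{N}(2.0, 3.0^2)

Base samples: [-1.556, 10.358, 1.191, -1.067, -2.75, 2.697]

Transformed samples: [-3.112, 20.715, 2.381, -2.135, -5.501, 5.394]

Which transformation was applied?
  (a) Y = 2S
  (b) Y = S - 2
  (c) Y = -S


Checking option (a) Y = 2S:
  S = -1.556 -> Y = -3.112 ✓
  S = 10.358 -> Y = 20.715 ✓
  S = 1.191 -> Y = 2.381 ✓
All samples match this transformation.

(a) 2S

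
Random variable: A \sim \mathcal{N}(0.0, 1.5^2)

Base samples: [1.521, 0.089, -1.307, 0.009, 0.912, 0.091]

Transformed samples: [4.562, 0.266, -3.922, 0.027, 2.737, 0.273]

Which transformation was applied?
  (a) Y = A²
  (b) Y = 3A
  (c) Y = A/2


Checking option (b) Y = 3A:
  A = 1.521 -> Y = 4.562 ✓
  A = 0.089 -> Y = 0.266 ✓
  A = -1.307 -> Y = -3.922 ✓
All samples match this transformation.

(b) 3A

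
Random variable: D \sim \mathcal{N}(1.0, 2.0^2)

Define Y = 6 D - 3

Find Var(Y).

For Y = aD + b: Var(Y) = a² * Var(D)
Var(D) = 2.0^2 = 4
Var(Y) = 6² * 4 = 36 * 4 = 144

144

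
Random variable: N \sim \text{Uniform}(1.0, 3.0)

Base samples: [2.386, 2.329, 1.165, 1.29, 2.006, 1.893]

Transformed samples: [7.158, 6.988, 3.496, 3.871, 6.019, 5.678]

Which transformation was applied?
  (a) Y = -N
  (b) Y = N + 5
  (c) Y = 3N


Checking option (c) Y = 3N:
  N = 2.386 -> Y = 7.158 ✓
  N = 2.329 -> Y = 6.988 ✓
  N = 1.165 -> Y = 3.496 ✓
All samples match this transformation.

(c) 3N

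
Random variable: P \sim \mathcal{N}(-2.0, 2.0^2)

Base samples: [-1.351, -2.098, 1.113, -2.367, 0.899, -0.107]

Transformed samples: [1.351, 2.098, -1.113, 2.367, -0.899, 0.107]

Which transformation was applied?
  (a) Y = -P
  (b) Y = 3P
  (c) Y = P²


Checking option (a) Y = -P:
  P = -1.351 -> Y = 1.351 ✓
  P = -2.098 -> Y = 2.098 ✓
  P = 1.113 -> Y = -1.113 ✓
All samples match this transformation.

(a) -P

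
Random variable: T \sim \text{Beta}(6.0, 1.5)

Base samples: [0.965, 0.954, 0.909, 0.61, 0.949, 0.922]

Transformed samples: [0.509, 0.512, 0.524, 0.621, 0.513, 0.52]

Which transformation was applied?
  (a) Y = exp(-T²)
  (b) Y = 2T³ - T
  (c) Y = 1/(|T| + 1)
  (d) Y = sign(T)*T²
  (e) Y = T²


Checking option (c) Y = 1/(|T| + 1):
  T = 0.965 -> Y = 0.509 ✓
  T = 0.954 -> Y = 0.512 ✓
  T = 0.909 -> Y = 0.524 ✓
All samples match this transformation.

(c) 1/(|T| + 1)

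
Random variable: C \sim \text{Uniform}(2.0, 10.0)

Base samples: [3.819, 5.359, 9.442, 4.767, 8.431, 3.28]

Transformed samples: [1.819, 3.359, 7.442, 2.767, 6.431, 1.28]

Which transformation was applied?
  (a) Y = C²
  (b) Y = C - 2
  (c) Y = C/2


Checking option (b) Y = C - 2:
  C = 3.819 -> Y = 1.819 ✓
  C = 5.359 -> Y = 3.359 ✓
  C = 9.442 -> Y = 7.442 ✓
All samples match this transformation.

(b) C - 2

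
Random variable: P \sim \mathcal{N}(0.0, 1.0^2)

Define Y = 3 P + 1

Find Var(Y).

For Y = aP + b: Var(Y) = a² * Var(P)
Var(P) = 1.0^2 = 1
Var(Y) = 3² * 1 = 9 * 1 = 9

9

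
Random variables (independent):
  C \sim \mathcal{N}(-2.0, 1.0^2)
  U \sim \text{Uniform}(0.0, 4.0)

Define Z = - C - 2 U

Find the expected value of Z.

E[Z] = -1*E[C] - 2*E[U]
E[C] = -2
E[U] = 2
E[Z] = -1*(-2) - 2*2 = -2

-2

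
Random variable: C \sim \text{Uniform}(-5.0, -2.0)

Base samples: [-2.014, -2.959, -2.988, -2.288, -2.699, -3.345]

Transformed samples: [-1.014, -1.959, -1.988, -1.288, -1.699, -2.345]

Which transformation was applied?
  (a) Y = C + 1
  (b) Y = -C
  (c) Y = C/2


Checking option (a) Y = C + 1:
  C = -2.014 -> Y = -1.014 ✓
  C = -2.959 -> Y = -1.959 ✓
  C = -2.988 -> Y = -1.988 ✓
All samples match this transformation.

(a) C + 1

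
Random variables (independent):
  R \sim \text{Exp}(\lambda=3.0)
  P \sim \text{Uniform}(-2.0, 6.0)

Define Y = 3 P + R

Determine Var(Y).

For independent RVs: Var(aX + bY) = a²Var(X) + b²Var(Y)
Var(R) = 0.11111111
Var(P) = 5.3333333
Var(Y) = 1²*0.11111111 + 3²*5.3333333
= 1*0.11111111 + 9*5.3333333 = 48.111111

48.111111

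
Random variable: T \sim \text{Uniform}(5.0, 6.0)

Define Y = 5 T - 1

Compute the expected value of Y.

For Y = 5T - 1:
E[Y] = 5 * E[T] - 1
E[T] = (5 + 6)/2 = 5.5
E[Y] = 5 * 5.5 - 1 = 26.5

26.5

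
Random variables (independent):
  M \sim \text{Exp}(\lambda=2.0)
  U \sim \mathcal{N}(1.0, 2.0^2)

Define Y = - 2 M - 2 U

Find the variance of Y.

For independent RVs: Var(aX + bY) = a²Var(X) + b²Var(Y)
Var(M) = 0.25
Var(U) = 4
Var(Y) = (-2)²*0.25 + (-2)²*4
= 4*0.25 + 4*4 = 17

17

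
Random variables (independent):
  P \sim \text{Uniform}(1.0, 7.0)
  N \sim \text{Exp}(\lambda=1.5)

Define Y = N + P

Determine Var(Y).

For independent RVs: Var(aX + bY) = a²Var(X) + b²Var(Y)
Var(P) = 3
Var(N) = 0.44444444
Var(Y) = 1²*3 + 1²*0.44444444
= 1*3 + 1*0.44444444 = 3.4444444

3.4444444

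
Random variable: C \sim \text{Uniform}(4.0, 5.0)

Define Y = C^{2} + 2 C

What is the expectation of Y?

E[Y] = 1*E[C²] + 2*E[C]
E[C] = 4.5
E[C²] = Var(C) + (E[C])² = 0.083333333 + 20.25 = 20.333333
E[Y] = 1*20.333333 + 2*4.5 = 29.333333

29.333333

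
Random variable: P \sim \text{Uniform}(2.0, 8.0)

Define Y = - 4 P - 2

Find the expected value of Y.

For Y = -4P - 2:
E[Y] = -4 * E[P] - 2
E[P] = (2 + 8)/2 = 5
E[Y] = -4 * 5 - 2 = -22

-22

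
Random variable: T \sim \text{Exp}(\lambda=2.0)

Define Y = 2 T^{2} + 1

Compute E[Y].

E[Y] = 2*E[T²] + 1
E[T] = 0.5
E[T²] = Var(T) + (E[T])² = 0.25 + 0.25 = 0.5
E[Y] = 2*0.5 + 1 = 2

2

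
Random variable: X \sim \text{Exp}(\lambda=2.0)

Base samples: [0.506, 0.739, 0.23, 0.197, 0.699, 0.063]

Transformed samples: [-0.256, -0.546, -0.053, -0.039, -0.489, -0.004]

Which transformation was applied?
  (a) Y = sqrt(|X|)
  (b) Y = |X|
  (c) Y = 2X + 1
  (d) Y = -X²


Checking option (d) Y = -X²:
  X = 0.506 -> Y = -0.256 ✓
  X = 0.739 -> Y = -0.546 ✓
  X = 0.23 -> Y = -0.053 ✓
All samples match this transformation.

(d) -X²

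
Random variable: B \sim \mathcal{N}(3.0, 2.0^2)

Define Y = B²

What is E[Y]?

Using E[X²] = Var(X) + (E[X])²:
E[B] = 3
Var(B) = 2.0^2 = 4
E[B²] = 4 + 3² = 4 + 9 = 13

13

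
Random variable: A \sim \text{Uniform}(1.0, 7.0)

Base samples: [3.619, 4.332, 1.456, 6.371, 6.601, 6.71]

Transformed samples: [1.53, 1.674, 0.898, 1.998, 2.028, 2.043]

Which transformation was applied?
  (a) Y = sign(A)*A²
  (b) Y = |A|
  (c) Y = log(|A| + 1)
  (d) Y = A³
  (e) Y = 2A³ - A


Checking option (c) Y = log(|A| + 1):
  A = 3.619 -> Y = 1.53 ✓
  A = 4.332 -> Y = 1.674 ✓
  A = 1.456 -> Y = 0.898 ✓
All samples match this transformation.

(c) log(|A| + 1)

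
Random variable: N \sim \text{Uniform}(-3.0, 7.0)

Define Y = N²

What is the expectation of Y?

E[N²] = Var(N) + (E[N])² = 8.3333333 + 4 = 12.333333

12.333333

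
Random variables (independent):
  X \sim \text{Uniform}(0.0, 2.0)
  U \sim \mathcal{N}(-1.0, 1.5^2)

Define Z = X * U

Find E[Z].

For independent RVs: E[XY] = E[X]*E[Y]
E[X] = 1
E[U] = -1
E[Z] = 1 * (-1) = -1

-1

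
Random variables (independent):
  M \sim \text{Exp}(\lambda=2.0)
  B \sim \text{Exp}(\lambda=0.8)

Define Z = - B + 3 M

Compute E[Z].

E[Z] = 3*E[M] - 1*E[B]
E[M] = 0.5
E[B] = 1.25
E[Z] = 3*0.5 - 1*1.25 = 0.25

0.25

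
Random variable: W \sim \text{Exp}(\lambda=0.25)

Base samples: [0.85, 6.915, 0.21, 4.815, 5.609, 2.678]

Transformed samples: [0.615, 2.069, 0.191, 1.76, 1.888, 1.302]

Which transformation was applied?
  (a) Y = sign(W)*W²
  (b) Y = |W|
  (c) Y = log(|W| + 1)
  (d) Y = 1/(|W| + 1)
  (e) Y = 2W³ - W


Checking option (c) Y = log(|W| + 1):
  W = 0.85 -> Y = 0.615 ✓
  W = 6.915 -> Y = 2.069 ✓
  W = 0.21 -> Y = 0.191 ✓
All samples match this transformation.

(c) log(|W| + 1)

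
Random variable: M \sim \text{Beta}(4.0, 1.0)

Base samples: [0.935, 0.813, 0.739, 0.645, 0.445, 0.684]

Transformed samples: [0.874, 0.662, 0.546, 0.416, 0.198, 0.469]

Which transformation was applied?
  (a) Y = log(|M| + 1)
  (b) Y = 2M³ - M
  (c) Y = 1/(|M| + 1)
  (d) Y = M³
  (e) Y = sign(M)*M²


Checking option (e) Y = sign(M)*M²:
  M = 0.935 -> Y = 0.874 ✓
  M = 0.813 -> Y = 0.662 ✓
  M = 0.739 -> Y = 0.546 ✓
All samples match this transformation.

(e) sign(M)*M²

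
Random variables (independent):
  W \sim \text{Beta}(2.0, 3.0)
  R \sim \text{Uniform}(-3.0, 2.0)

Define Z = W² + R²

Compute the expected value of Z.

E[Z] = E[W²] + E[R²]
E[W²] = Var(W) + E[W]² = 0.04 + 0.16 = 0.2
E[R²] = Var(R) + E[R]² = 2.0833333 + 0.25 = 2.3333333
E[Z] = 0.2 + 2.3333333 = 2.5333333

2.5333333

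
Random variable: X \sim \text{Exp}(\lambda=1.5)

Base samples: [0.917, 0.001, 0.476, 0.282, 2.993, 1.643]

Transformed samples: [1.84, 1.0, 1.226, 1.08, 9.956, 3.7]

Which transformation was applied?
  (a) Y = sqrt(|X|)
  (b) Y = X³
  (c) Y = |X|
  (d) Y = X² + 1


Checking option (d) Y = X² + 1:
  X = 0.917 -> Y = 1.84 ✓
  X = 0.001 -> Y = 1.0 ✓
  X = 0.476 -> Y = 1.226 ✓
All samples match this transformation.

(d) X² + 1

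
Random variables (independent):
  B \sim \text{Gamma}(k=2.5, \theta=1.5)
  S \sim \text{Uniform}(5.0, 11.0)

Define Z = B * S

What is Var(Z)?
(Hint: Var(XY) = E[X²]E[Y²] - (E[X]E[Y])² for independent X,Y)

Var(XY) = E[X²]E[Y²] - (E[X]E[Y])²
E[B] = 3.75, Var(B) = 5.625
E[S] = 8, Var(S) = 3
E[B²] = 5.625 + 3.75² = 19.6875
E[S²] = 3 + 8² = 67
Var(Z) = 19.6875*67 - (3.75*8)²
= 1319.0625 - 900 = 419.0625

419.0625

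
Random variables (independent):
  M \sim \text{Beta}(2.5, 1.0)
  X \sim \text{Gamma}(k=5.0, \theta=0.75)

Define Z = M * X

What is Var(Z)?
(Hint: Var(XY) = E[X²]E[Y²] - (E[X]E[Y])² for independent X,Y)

Var(XY) = E[X²]E[Y²] - (E[X]E[Y])²
E[M] = 0.71428571, Var(M) = 0.045351474
E[X] = 3.75, Var(X) = 2.8125
E[M²] = 0.045351474 + 0.71428571² = 0.55555556
E[X²] = 2.8125 + 3.75² = 16.875
Var(Z) = 0.55555556*16.875 - (0.71428571*3.75)²
= 9.375 - 7.1747449 = 2.2002551

2.2002551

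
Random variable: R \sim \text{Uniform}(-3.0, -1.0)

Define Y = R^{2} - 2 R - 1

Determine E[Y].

E[Y] = 1*E[R²] - 2*E[R] - 1
E[R] = -2
E[R²] = Var(R) + (E[R])² = 0.33333333 + 4 = 4.3333333
E[Y] = 1*4.3333333 - 2*(-2) - 1 = 7.3333333

7.3333333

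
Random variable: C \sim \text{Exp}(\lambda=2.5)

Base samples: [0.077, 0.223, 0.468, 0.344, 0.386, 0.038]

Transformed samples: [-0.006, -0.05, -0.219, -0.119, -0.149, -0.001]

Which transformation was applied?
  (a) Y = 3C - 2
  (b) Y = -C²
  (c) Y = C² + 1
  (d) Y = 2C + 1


Checking option (b) Y = -C²:
  C = 0.077 -> Y = -0.006 ✓
  C = 0.223 -> Y = -0.05 ✓
  C = 0.468 -> Y = -0.219 ✓
All samples match this transformation.

(b) -C²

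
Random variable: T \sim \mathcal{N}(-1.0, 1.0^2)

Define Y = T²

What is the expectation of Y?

Using E[X²] = Var(X) + (E[X])²:
E[T] = -1
Var(T) = 1.0^2 = 1
E[T²] = 1 + (-1)² = 1 + 1 = 2

2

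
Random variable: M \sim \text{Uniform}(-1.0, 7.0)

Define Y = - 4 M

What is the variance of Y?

For Y = aM + b: Var(Y) = a² * Var(M)
Var(M) = (7 + 1)^2/12 = 5.3333333
Var(Y) = (-4)² * 5.3333333 = 16 * 5.3333333 = 85.333333

85.333333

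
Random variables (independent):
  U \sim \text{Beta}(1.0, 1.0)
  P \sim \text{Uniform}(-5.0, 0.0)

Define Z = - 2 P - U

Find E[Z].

E[Z] = -1*E[U] - 2*E[P]
E[U] = 0.5
E[P] = -2.5
E[Z] = -1*0.5 - 2*(-2.5) = 4.5

4.5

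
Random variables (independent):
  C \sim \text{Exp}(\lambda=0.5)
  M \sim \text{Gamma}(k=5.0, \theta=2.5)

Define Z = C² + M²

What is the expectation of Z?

E[Z] = E[C²] + E[M²]
E[C²] = Var(C) + E[C]² = 4 + 4 = 8
E[M²] = Var(M) + E[M]² = 31.25 + 156.25 = 187.5
E[Z] = 8 + 187.5 = 195.5

195.5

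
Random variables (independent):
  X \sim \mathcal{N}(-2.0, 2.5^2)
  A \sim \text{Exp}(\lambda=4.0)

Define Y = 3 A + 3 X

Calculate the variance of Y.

For independent RVs: Var(aX + bY) = a²Var(X) + b²Var(Y)
Var(X) = 6.25
Var(A) = 0.0625
Var(Y) = 3²*6.25 + 3²*0.0625
= 9*6.25 + 9*0.0625 = 56.8125

56.8125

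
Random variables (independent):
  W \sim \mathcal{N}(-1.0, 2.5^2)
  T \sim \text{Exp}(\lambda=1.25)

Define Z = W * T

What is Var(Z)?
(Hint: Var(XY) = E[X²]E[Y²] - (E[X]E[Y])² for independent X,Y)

Var(XY) = E[X²]E[Y²] - (E[X]E[Y])²
E[W] = -1, Var(W) = 6.25
E[T] = 0.8, Var(T) = 0.64
E[W²] = 6.25 + (-1)² = 7.25
E[T²] = 0.64 + 0.8² = 1.28
Var(Z) = 7.25*1.28 - (-1*0.8)²
= 9.28 - 0.64 = 8.64

8.64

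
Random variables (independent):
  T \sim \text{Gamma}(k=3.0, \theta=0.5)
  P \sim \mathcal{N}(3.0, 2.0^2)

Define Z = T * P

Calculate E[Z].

For independent RVs: E[XY] = E[X]*E[Y]
E[T] = 1.5
E[P] = 3
E[Z] = 1.5 * 3 = 4.5

4.5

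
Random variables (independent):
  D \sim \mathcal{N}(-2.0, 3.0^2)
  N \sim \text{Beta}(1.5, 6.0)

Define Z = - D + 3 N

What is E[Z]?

E[Z] = -1*E[D] + 3*E[N]
E[D] = -2
E[N] = 0.2
E[Z] = -1*(-2) + 3*0.2 = 2.6

2.6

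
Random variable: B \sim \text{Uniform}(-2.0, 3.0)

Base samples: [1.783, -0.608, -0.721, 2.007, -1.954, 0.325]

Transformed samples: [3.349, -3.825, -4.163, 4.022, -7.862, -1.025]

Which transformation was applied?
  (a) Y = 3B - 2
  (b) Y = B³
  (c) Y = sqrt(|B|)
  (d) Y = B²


Checking option (a) Y = 3B - 2:
  B = 1.783 -> Y = 3.349 ✓
  B = -0.608 -> Y = -3.825 ✓
  B = -0.721 -> Y = -4.163 ✓
All samples match this transformation.

(a) 3B - 2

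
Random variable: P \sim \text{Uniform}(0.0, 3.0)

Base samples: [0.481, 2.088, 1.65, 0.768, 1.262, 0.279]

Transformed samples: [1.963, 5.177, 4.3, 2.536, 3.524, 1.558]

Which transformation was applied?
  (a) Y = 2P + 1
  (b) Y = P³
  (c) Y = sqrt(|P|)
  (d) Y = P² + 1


Checking option (a) Y = 2P + 1:
  P = 0.481 -> Y = 1.963 ✓
  P = 2.088 -> Y = 5.177 ✓
  P = 1.65 -> Y = 4.3 ✓
All samples match this transformation.

(a) 2P + 1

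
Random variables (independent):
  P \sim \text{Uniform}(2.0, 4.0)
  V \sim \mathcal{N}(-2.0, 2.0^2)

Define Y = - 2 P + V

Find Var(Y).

For independent RVs: Var(aX + bY) = a²Var(X) + b²Var(Y)
Var(P) = 0.33333333
Var(V) = 4
Var(Y) = (-2)²*0.33333333 + 1²*4
= 4*0.33333333 + 1*4 = 5.3333333

5.3333333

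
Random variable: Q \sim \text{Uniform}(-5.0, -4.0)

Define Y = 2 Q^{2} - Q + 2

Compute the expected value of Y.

E[Y] = 2*E[Q²] - 1*E[Q] + 2
E[Q] = -4.5
E[Q²] = Var(Q) + (E[Q])² = 0.083333333 + 20.25 = 20.333333
E[Y] = 2*20.333333 - 1*(-4.5) + 2 = 47.166667

47.166667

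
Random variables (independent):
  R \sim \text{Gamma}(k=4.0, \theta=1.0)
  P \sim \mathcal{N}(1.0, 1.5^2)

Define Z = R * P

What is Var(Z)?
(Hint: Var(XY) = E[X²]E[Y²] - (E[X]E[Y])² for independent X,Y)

Var(XY) = E[X²]E[Y²] - (E[X]E[Y])²
E[R] = 4, Var(R) = 4
E[P] = 1, Var(P) = 2.25
E[R²] = 4 + 4² = 20
E[P²] = 2.25 + 1² = 3.25
Var(Z) = 20*3.25 - (4*1)²
= 65 - 16 = 49

49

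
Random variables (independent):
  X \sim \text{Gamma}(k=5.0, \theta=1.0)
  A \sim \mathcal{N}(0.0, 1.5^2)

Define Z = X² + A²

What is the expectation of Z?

E[Z] = E[X²] + E[A²]
E[X²] = Var(X) + E[X]² = 5 + 25 = 30
E[A²] = Var(A) + E[A]² = 2.25 + 0 = 2.25
E[Z] = 30 + 2.25 = 32.25

32.25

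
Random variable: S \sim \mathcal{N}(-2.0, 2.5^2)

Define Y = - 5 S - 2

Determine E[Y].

For Y = -5S - 2:
E[Y] = -5 * E[S] - 2
E[S] = -2.0 = -2
E[Y] = -5 * (-2) - 2 = 8

8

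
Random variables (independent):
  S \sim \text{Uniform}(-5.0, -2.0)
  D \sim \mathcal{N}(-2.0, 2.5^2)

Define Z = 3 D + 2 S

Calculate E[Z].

E[Z] = 2*E[S] + 3*E[D]
E[S] = -3.5
E[D] = -2
E[Z] = 2*(-3.5) + 3*(-2) = -13

-13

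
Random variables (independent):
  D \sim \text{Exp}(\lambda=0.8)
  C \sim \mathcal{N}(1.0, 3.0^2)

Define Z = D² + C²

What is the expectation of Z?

E[Z] = E[D²] + E[C²]
E[D²] = Var(D) + E[D]² = 1.5625 + 1.5625 = 3.125
E[C²] = Var(C) + E[C]² = 9 + 1 = 10
E[Z] = 3.125 + 10 = 13.125

13.125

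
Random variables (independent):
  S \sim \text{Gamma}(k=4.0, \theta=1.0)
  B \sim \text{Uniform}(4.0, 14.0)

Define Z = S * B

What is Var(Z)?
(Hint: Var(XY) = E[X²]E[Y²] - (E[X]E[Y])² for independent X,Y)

Var(XY) = E[X²]E[Y²] - (E[X]E[Y])²
E[S] = 4, Var(S) = 4
E[B] = 9, Var(B) = 8.3333333
E[S²] = 4 + 4² = 20
E[B²] = 8.3333333 + 9² = 89.333333
Var(Z) = 20*89.333333 - (4*9)²
= 1786.6667 - 1296 = 490.66667

490.66667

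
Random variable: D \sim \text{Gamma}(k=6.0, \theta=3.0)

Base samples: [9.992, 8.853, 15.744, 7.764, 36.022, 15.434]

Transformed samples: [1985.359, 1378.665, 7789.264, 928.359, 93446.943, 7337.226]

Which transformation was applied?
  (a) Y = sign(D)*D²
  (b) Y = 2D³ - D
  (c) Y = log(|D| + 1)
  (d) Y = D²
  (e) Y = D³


Checking option (b) Y = 2D³ - D:
  D = 9.992 -> Y = 1985.359 ✓
  D = 8.853 -> Y = 1378.665 ✓
  D = 15.744 -> Y = 7789.264 ✓
All samples match this transformation.

(b) 2D³ - D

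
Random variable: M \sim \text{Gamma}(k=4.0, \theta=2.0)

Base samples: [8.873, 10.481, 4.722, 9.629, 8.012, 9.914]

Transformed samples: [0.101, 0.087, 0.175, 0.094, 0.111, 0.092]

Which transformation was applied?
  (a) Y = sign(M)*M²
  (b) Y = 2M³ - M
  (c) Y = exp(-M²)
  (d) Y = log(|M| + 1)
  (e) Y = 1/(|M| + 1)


Checking option (e) Y = 1/(|M| + 1):
  M = 8.873 -> Y = 0.101 ✓
  M = 10.481 -> Y = 0.087 ✓
  M = 4.722 -> Y = 0.175 ✓
All samples match this transformation.

(e) 1/(|M| + 1)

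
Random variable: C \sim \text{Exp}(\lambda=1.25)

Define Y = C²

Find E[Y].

Using E[X²] = Var(X) + (E[X])²:
E[C] = 0.8
Var(C) = 1/1.25^2 = 0.64
E[C²] = 0.64 + 0.8² = 0.64 + 0.64 = 1.28

1.28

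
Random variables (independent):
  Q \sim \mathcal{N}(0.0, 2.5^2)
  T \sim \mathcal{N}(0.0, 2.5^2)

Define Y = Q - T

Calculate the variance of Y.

For independent RVs: Var(aX + bY) = a²Var(X) + b²Var(Y)
Var(Q) = 6.25
Var(T) = 6.25
Var(Y) = 1²*6.25 + (-1)²*6.25
= 1*6.25 + 1*6.25 = 12.5

12.5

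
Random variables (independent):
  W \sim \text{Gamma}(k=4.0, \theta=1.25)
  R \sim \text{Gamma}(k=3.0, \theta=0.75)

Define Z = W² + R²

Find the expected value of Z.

E[Z] = E[W²] + E[R²]
E[W²] = Var(W) + E[W]² = 6.25 + 25 = 31.25
E[R²] = Var(R) + E[R]² = 1.6875 + 5.0625 = 6.75
E[Z] = 31.25 + 6.75 = 38

38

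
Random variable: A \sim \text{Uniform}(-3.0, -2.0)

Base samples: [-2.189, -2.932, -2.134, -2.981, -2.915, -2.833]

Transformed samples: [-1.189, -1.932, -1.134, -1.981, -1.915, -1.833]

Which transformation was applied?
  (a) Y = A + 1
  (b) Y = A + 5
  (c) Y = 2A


Checking option (a) Y = A + 1:
  A = -2.189 -> Y = -1.189 ✓
  A = -2.932 -> Y = -1.932 ✓
  A = -2.134 -> Y = -1.134 ✓
All samples match this transformation.

(a) A + 1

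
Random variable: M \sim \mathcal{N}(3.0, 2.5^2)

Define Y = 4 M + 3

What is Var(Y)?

For Y = aM + b: Var(Y) = a² * Var(M)
Var(M) = 2.5^2 = 6.25
Var(Y) = 4² * 6.25 = 16 * 6.25 = 100

100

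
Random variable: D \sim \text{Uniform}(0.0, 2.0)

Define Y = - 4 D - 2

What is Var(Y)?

For Y = aD + b: Var(Y) = a² * Var(D)
Var(D) = (2 - 0)^2/12 = 0.33333333
Var(Y) = (-4)² * 0.33333333 = 16 * 0.33333333 = 5.3333333

5.3333333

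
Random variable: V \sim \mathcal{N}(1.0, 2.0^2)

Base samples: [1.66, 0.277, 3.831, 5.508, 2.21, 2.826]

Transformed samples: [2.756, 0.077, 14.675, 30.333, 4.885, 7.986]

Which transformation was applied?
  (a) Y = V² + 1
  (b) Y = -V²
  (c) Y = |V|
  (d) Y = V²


Checking option (d) Y = V²:
  V = 1.66 -> Y = 2.756 ✓
  V = 0.277 -> Y = 0.077 ✓
  V = 3.831 -> Y = 14.675 ✓
All samples match this transformation.

(d) V²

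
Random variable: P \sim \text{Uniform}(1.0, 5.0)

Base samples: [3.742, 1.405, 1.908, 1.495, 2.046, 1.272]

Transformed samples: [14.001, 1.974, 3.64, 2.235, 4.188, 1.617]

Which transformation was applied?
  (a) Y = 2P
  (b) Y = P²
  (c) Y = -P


Checking option (b) Y = P²:
  P = 3.742 -> Y = 14.001 ✓
  P = 1.405 -> Y = 1.974 ✓
  P = 1.908 -> Y = 3.64 ✓
All samples match this transformation.

(b) P²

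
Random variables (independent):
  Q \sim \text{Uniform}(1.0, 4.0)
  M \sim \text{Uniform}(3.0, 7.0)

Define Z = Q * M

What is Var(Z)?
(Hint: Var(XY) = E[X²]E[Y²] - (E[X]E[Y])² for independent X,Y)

Var(XY) = E[X²]E[Y²] - (E[X]E[Y])²
E[Q] = 2.5, Var(Q) = 0.75
E[M] = 5, Var(M) = 1.3333333
E[Q²] = 0.75 + 2.5² = 7
E[M²] = 1.3333333 + 5² = 26.333333
Var(Z) = 7*26.333333 - (2.5*5)²
= 184.33333 - 156.25 = 28.083333

28.083333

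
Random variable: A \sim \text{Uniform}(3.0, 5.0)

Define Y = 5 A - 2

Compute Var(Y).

For Y = aA + b: Var(Y) = a² * Var(A)
Var(A) = (5 - 3)^2/12 = 0.33333333
Var(Y) = 5² * 0.33333333 = 25 * 0.33333333 = 8.3333333

8.3333333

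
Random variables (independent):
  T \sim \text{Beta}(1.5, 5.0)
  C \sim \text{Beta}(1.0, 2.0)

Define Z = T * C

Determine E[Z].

For independent RVs: E[XY] = E[X]*E[Y]
E[T] = 0.23076923
E[C] = 0.33333333
E[Z] = 0.23076923 * 0.33333333 = 0.076923077

0.076923077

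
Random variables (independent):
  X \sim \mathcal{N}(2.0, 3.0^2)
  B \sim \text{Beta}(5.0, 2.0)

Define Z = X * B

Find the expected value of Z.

For independent RVs: E[XY] = E[X]*E[Y]
E[X] = 2
E[B] = 0.71428571
E[Z] = 2 * 0.71428571 = 1.4285714

1.4285714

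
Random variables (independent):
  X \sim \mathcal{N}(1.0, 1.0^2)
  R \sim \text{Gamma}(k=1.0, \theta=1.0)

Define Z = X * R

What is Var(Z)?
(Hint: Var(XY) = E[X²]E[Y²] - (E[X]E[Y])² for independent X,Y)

Var(XY) = E[X²]E[Y²] - (E[X]E[Y])²
E[X] = 1, Var(X) = 1
E[R] = 1, Var(R) = 1
E[X²] = 1 + 1² = 2
E[R²] = 1 + 1² = 2
Var(Z) = 2*2 - (1*1)²
= 4 - 1 = 3

3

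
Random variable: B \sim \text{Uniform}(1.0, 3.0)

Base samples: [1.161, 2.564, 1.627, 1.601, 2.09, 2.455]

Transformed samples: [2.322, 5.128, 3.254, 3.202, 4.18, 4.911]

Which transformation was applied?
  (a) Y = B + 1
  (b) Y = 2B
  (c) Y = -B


Checking option (b) Y = 2B:
  B = 1.161 -> Y = 2.322 ✓
  B = 2.564 -> Y = 5.128 ✓
  B = 1.627 -> Y = 3.254 ✓
All samples match this transformation.

(b) 2B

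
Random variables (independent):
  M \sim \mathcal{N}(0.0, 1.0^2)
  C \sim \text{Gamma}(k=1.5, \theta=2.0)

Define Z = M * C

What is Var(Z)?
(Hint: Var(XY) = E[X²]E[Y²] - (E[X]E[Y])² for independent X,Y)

Var(XY) = E[X²]E[Y²] - (E[X]E[Y])²
E[M] = 0, Var(M) = 1
E[C] = 3, Var(C) = 6
E[M²] = 1 + 0² = 1
E[C²] = 6 + 3² = 15
Var(Z) = 1*15 - (0*3)²
= 15 - 0 = 15

15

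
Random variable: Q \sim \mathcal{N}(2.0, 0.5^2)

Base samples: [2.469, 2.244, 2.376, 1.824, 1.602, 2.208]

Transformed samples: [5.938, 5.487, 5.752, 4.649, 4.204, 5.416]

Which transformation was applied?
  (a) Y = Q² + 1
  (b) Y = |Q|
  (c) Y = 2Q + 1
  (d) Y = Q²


Checking option (c) Y = 2Q + 1:
  Q = 2.469 -> Y = 5.938 ✓
  Q = 2.244 -> Y = 5.487 ✓
  Q = 2.376 -> Y = 5.752 ✓
All samples match this transformation.

(c) 2Q + 1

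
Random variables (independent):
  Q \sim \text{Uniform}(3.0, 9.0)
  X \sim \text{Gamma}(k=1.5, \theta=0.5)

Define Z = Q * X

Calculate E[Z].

For independent RVs: E[XY] = E[X]*E[Y]
E[Q] = 6
E[X] = 0.75
E[Z] = 6 * 0.75 = 4.5

4.5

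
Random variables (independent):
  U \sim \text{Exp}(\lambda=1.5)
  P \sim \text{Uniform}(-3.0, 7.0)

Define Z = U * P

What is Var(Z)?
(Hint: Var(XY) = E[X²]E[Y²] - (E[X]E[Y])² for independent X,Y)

Var(XY) = E[X²]E[Y²] - (E[X]E[Y])²
E[U] = 0.66666667, Var(U) = 0.44444444
E[P] = 2, Var(P) = 8.3333333
E[U²] = 0.44444444 + 0.66666667² = 0.88888889
E[P²] = 8.3333333 + 2² = 12.333333
Var(Z) = 0.88888889*12.333333 - (0.66666667*2)²
= 10.962963 - 1.7777778 = 9.1851852

9.1851852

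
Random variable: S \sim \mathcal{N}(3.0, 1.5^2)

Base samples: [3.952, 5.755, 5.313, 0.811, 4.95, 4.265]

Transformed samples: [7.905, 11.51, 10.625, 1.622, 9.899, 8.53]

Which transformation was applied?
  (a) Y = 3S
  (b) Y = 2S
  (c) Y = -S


Checking option (b) Y = 2S:
  S = 3.952 -> Y = 7.905 ✓
  S = 5.755 -> Y = 11.51 ✓
  S = 5.313 -> Y = 10.625 ✓
All samples match this transformation.

(b) 2S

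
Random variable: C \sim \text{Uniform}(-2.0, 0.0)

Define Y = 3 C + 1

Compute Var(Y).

For Y = aC + b: Var(Y) = a² * Var(C)
Var(C) = (0 + 2)^2/12 = 0.33333333
Var(Y) = 3² * 0.33333333 = 9 * 0.33333333 = 3

3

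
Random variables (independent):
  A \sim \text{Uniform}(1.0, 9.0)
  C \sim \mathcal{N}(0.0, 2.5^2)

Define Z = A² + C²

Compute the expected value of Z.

E[Z] = E[A²] + E[C²]
E[A²] = Var(A) + E[A]² = 5.3333333 + 25 = 30.333333
E[C²] = Var(C) + E[C]² = 6.25 + 0 = 6.25
E[Z] = 30.333333 + 6.25 = 36.583333

36.583333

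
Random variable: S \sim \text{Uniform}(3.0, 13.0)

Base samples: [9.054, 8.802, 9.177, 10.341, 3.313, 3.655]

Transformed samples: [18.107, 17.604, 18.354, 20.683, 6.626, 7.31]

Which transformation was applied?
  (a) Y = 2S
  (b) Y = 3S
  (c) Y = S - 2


Checking option (a) Y = 2S:
  S = 9.054 -> Y = 18.107 ✓
  S = 8.802 -> Y = 17.604 ✓
  S = 9.177 -> Y = 18.354 ✓
All samples match this transformation.

(a) 2S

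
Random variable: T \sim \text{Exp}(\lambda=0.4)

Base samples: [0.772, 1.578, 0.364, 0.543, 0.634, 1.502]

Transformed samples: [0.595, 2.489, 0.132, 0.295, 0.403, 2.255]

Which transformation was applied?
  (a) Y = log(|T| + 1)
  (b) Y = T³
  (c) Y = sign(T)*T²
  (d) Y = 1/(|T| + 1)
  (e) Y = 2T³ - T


Checking option (c) Y = sign(T)*T²:
  T = 0.772 -> Y = 0.595 ✓
  T = 1.578 -> Y = 2.489 ✓
  T = 0.364 -> Y = 0.132 ✓
All samples match this transformation.

(c) sign(T)*T²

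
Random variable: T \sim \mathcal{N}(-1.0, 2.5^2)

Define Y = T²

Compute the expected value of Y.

Using E[X²] = Var(X) + (E[X])²:
E[T] = -1
Var(T) = 2.5^2 = 6.25
E[T²] = 6.25 + (-1)² = 6.25 + 1 = 7.25

7.25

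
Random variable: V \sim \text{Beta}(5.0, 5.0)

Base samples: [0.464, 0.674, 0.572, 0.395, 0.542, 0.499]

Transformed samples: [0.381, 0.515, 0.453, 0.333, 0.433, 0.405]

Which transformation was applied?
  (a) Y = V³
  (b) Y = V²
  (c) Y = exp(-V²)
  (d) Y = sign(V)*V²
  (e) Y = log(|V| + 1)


Checking option (e) Y = log(|V| + 1):
  V = 0.464 -> Y = 0.381 ✓
  V = 0.674 -> Y = 0.515 ✓
  V = 0.572 -> Y = 0.453 ✓
All samples match this transformation.

(e) log(|V| + 1)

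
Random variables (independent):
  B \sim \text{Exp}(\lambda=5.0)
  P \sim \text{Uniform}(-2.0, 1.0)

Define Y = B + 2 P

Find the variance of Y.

For independent RVs: Var(aX + bY) = a²Var(X) + b²Var(Y)
Var(B) = 0.04
Var(P) = 0.75
Var(Y) = 1²*0.04 + 2²*0.75
= 1*0.04 + 4*0.75 = 3.04

3.04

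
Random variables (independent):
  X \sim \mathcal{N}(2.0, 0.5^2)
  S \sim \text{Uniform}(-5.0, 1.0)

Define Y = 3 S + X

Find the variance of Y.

For independent RVs: Var(aX + bY) = a²Var(X) + b²Var(Y)
Var(X) = 0.25
Var(S) = 3
Var(Y) = 1²*0.25 + 3²*3
= 1*0.25 + 9*3 = 27.25

27.25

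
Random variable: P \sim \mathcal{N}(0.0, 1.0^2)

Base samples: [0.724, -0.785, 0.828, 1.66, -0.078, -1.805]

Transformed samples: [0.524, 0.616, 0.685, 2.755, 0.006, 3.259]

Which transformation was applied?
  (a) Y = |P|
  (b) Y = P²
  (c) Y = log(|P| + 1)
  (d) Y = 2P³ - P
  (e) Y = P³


Checking option (b) Y = P²:
  P = 0.724 -> Y = 0.524 ✓
  P = -0.785 -> Y = 0.616 ✓
  P = 0.828 -> Y = 0.685 ✓
All samples match this transformation.

(b) P²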